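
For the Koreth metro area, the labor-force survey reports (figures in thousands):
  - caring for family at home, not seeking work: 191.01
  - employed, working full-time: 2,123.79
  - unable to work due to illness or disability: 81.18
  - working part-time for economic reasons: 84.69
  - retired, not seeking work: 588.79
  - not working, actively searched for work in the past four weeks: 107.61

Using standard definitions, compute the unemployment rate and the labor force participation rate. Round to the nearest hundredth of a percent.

Unemployment rate ≈ 4.65%; labor force participation rate ≈ 72.90%.

Employed = 2,123.79 + 84.69 = 2,208.48 thousand (anyone who worked, including part-time for economic reasons, counts as employed).
Unemployed = 107.61 thousand.
Labor force = 2,208.48 + 107.61 = 2,316.09 thousand.
Not in labor force = 191.01 + 81.18 + 588.79 = 860.98 thousand (those not working and not actively searching are outside the labor force).
Civilian working-age population = 2,316.09 + 860.98 = 3,177.07 thousand.
Unemployment rate = 107.61 / 2,316.09 = 4.65%.
Labor force participation rate = 2,316.09 / 3,177.07 = 72.90%.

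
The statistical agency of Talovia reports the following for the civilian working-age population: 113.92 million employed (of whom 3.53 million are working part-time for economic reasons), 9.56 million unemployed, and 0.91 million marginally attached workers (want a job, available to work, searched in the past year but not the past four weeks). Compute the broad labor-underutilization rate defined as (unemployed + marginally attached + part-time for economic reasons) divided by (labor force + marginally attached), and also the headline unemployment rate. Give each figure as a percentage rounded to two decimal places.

Broad underutilization rate ≈ 11.25%; headline unemployment rate ≈ 7.74%.

Labor force = 113.92 + 9.56 = 123.48 million.
Numerator = 9.56 + 0.91 + 3.53 = 14.00 million.
Denominator = 123.48 + 0.91 = 124.39 million.
Broad rate = 14.00 / 124.39 = 11.25%.
Headline unemployment rate = 9.56 / 123.48 = 7.74%.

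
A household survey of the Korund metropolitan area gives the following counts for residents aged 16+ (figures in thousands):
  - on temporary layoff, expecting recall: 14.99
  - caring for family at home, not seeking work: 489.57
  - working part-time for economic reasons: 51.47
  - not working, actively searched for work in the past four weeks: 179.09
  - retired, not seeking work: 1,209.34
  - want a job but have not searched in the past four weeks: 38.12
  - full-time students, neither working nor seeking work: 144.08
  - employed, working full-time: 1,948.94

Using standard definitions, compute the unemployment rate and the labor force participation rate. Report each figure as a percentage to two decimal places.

Employed = 51.47 + 1,948.94 = 2,000.41 thousand (anyone who worked, including part-time for economic reasons, counts as employed).
Unemployed = 14.99 + 179.09 = 194.08 thousand (jobless and actively searching, or on temporary layoff).
Labor force = 2,000.41 + 194.08 = 2,194.49 thousand.
Not in labor force = 489.57 + 1,209.34 + 38.12 + 144.08 = 1,881.11 thousand (those not working and not actively searching are outside the labor force — including those who want a job but have given up searching).
Civilian working-age population = 2,194.49 + 1,881.11 = 4,075.60 thousand.
Unemployment rate = 194.08 / 2,194.49 = 8.84%.
Labor force participation rate = 2,194.49 / 4,075.60 = 53.84%.

Unemployment rate ≈ 8.84%; labor force participation rate ≈ 53.84%.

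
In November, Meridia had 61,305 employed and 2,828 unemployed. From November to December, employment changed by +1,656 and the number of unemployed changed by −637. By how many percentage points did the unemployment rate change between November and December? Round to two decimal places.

The unemployment rate changed by −1.05 percentage points.

November: labor force = 61,305 + 2,828 = 64,133; u = 2,828/64,133 = 4.41%.
December: labor force = 62,961 + 2,191 = 65,152; u = 2,191/65,152 = 3.36%.
Change = 3.36% − 4.41% = −1.05 pp.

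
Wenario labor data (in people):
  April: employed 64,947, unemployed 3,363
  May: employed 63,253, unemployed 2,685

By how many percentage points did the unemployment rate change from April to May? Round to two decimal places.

The unemployment rate changed by −0.85 percentage points.

April: labor force = 64,947 + 3,363 = 68,310; u = 3,363/68,310 = 4.92%.
May: labor force = 63,253 + 2,685 = 65,938; u = 2,685/65,938 = 4.07%.
Change = 4.07% − 4.92% = −0.85 pp.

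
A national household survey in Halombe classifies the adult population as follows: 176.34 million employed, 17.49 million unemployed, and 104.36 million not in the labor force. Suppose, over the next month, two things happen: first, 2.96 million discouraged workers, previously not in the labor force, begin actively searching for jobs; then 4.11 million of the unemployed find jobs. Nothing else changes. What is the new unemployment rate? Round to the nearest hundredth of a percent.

Initially, labor force = 176.34 + 17.49 = 193.83 million, so u = 17.49/193.83 = 9.02%.
After the first change, unemployed and labor force both rise by 2.96 → E = 176.34, U = 20.45, labor force = 196.79 million.
After the second change, unemployed falls and employed rises by 4.11; labor force unchanged → E = 180.45, U = 16.34, labor force = 196.79 million.
New unemployment rate = 16.34 / 196.79 = 8.30%.

New unemployment rate ≈ 8.30%.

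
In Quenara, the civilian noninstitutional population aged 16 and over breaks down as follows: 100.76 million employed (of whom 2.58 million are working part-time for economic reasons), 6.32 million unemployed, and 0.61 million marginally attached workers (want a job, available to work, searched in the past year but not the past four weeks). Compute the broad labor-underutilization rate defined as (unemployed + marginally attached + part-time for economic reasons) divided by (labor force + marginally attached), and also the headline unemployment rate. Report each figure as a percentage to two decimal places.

Labor force = 100.76 + 6.32 = 107.08 million.
Numerator = 6.32 + 0.61 + 2.58 = 9.51 million.
Denominator = 107.08 + 0.61 = 107.69 million.
Broad rate = 9.51 / 107.69 = 8.83%.
Headline unemployment rate = 6.32 / 107.08 = 5.90%.

Broad underutilization rate ≈ 8.83%; headline unemployment rate ≈ 5.90%.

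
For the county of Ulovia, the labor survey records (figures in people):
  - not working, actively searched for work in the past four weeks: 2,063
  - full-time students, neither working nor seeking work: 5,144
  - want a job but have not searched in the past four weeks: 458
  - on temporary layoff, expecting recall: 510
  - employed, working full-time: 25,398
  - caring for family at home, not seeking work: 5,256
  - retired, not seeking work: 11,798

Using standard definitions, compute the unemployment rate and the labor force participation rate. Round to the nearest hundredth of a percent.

Employed = 25,398.
Unemployed = 2,063 + 510 = 2,573 (jobless and actively searching, or on temporary layoff).
Labor force = 25,398 + 2,573 = 27,971.
Not in labor force = 5,144 + 458 + 5,256 + 11,798 = 22,656 (those not working and not actively searching are outside the labor force — including those who want a job but have given up searching).
Civilian working-age population = 27,971 + 22,656 = 50,627.
Unemployment rate = 2,573 / 27,971 = 9.20%.
Labor force participation rate = 27,971 / 50,627 = 55.25%.

Unemployment rate ≈ 9.20%; labor force participation rate ≈ 55.25%.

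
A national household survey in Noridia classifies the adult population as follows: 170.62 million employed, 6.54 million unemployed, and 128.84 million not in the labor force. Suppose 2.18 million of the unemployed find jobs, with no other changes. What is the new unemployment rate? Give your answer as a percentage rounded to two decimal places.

New unemployment rate ≈ 2.46%.

Initially, labor force = 170.62 + 6.54 = 177.16 million, so u = 6.54/177.16 = 3.69%.
After the change, unemployed falls and employed rises by 2.18; labor force unchanged → E = 172.80, U = 4.36, labor force = 177.16 million.
New unemployment rate = 4.36 / 177.16 = 2.46%.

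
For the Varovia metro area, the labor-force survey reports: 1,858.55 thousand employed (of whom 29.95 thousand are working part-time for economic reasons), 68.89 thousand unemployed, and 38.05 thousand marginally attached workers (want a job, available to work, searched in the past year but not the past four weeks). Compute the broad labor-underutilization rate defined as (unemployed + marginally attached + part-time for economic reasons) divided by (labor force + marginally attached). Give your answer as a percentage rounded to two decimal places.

Labor force = 1,858.55 + 68.89 = 1,927.44 thousand.
Numerator = 68.89 + 38.05 + 29.95 = 136.89 thousand.
Denominator = 1,927.44 + 38.05 = 1,965.49 thousand.
Broad rate = 136.89 / 1,965.49 = 6.96%.

Broad underutilization rate ≈ 6.96%.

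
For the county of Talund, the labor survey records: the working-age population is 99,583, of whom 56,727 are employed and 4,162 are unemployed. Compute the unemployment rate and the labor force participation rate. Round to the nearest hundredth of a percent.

Labor force = employed + unemployed = 56,727 + 4,162 = 60,889.
Unemployment rate = 4,162 / 60,889 = 6.84%.
Labor force participation rate = 60,889 / 99,583 = 61.14%.

Unemployment rate ≈ 6.84%; labor force participation rate ≈ 61.14%.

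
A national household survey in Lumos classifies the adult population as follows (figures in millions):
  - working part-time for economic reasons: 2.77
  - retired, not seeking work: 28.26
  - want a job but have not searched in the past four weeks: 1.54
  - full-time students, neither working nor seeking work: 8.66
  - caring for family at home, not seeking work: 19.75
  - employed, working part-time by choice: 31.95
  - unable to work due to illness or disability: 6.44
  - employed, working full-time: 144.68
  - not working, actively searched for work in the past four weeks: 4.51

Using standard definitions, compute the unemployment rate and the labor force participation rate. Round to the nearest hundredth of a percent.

Unemployment rate ≈ 2.45%; labor force participation rate ≈ 73.99%.

Employed = 2.77 + 31.95 + 144.68 = 179.40 million (anyone who worked, including part-time for economic reasons, counts as employed).
Unemployed = 4.51 million.
Labor force = 179.40 + 4.51 = 183.91 million.
Not in labor force = 28.26 + 1.54 + 8.66 + 19.75 + 6.44 = 64.65 million (those not working and not actively searching are outside the labor force — including those who want a job but have given up searching).
Civilian working-age population = 183.91 + 64.65 = 248.56 million.
Unemployment rate = 4.51 / 183.91 = 2.45%.
Labor force participation rate = 183.91 / 248.56 = 73.99%.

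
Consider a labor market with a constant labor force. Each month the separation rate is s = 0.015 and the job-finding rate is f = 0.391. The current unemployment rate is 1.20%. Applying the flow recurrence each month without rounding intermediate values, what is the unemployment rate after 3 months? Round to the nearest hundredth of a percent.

Unemployment rate after three months ≈ 3.17%.

With a fixed labor force, u_{t+1} = u_t + s·(1−u_t) − f·u_t = u_t·(1−s−f) + s.
Here 1−s−f = 0.594 and s = 0.015.
u_1 = 0.012000 × 0.594 + 0.015 = 0.022128.
u_2 = 0.022128 × 0.594 + 0.015 = 0.028144.
u_3 = 0.028144 × 0.594 + 0.015 = 0.031718.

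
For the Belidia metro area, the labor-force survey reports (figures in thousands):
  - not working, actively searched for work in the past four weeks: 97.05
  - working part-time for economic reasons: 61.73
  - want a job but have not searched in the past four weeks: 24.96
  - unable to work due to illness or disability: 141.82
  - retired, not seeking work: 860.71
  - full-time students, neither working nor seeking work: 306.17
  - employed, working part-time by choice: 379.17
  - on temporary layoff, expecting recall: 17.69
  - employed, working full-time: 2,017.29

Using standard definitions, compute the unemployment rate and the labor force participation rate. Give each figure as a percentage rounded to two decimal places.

Unemployment rate ≈ 4.46%; labor force participation rate ≈ 65.86%.

Employed = 61.73 + 379.17 + 2,017.29 = 2,458.19 thousand (anyone who worked, including part-time for economic reasons, counts as employed).
Unemployed = 97.05 + 17.69 = 114.74 thousand (jobless and actively searching, or on temporary layoff).
Labor force = 2,458.19 + 114.74 = 2,572.93 thousand.
Not in labor force = 24.96 + 141.82 + 860.71 + 306.17 = 1,333.66 thousand (those not working and not actively searching are outside the labor force — including those who want a job but have given up searching).
Civilian working-age population = 2,572.93 + 1,333.66 = 3,906.59 thousand.
Unemployment rate = 114.74 / 2,572.93 = 4.46%.
Labor force participation rate = 2,572.93 / 3,906.59 = 65.86%.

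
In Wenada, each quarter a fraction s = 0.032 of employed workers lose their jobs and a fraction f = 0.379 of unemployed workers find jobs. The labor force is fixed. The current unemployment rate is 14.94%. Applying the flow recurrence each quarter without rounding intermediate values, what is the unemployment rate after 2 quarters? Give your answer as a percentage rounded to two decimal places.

With a fixed labor force, u_{t+1} = u_t + s·(1−u_t) − f·u_t = u_t·(1−s−f) + s.
Here 1−s−f = 0.589 and s = 0.032.
u_1 = 0.149400 × 0.589 + 0.032 = 0.119997.
u_2 = 0.119997 × 0.589 + 0.032 = 0.102678.

Unemployment rate after two quarters ≈ 10.27%.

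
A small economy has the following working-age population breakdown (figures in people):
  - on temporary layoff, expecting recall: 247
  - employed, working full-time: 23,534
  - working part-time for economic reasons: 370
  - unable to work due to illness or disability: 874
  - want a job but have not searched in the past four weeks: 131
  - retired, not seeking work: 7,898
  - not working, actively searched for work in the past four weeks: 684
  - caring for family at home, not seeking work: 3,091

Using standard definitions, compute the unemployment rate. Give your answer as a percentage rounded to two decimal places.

Employed = 23,534 + 370 = 23,904 (anyone who worked, including part-time for economic reasons, counts as employed).
Unemployed = 247 + 684 = 931 (jobless and actively searching, or on temporary layoff).
Labor force = 23,904 + 931 = 24,835.
Unemployment rate = 931 / 24,835 = 3.75%.

Unemployment rate ≈ 3.75%.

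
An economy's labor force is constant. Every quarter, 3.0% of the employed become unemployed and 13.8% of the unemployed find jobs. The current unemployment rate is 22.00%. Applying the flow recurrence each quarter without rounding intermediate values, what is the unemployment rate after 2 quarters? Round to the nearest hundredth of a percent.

With a fixed labor force, u_{t+1} = u_t + s·(1−u_t) − f·u_t = u_t·(1−s−f) + s.
Here 1−s−f = 0.832 and s = 0.030.
u_1 = 0.220000 × 0.832 + 0.030 = 0.213040.
u_2 = 0.213040 × 0.832 + 0.030 = 0.207249.

Unemployment rate after two quarters ≈ 20.72%.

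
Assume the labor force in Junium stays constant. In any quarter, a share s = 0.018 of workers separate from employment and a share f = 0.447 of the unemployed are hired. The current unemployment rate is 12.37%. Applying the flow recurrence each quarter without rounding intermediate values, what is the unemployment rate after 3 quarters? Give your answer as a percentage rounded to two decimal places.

With a fixed labor force, u_{t+1} = u_t + s·(1−u_t) − f·u_t = u_t·(1−s−f) + s.
Here 1−s−f = 0.535 and s = 0.018.
u_1 = 0.123700 × 0.535 + 0.018 = 0.084180.
u_2 = 0.084180 × 0.535 + 0.018 = 0.063036.
u_3 = 0.063036 × 0.535 + 0.018 = 0.051724.

Unemployment rate after three quarters ≈ 5.17%.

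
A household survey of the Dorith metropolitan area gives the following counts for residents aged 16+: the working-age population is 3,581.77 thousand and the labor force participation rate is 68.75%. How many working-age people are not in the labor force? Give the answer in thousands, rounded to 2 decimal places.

About 1,119.30 thousand are not in the labor force.

Share not in the labor force = 1 − 0.6875 = 0.3125.
Not in labor force = 0.3125 × 3,581.77 ≈ 1,119.30 thousand.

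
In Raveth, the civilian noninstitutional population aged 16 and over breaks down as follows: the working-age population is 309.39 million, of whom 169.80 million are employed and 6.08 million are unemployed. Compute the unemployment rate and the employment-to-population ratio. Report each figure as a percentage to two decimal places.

Labor force = employed + unemployed = 169.80 + 6.08 = 175.88 million.
Unemployment rate = 6.08 / 175.88 = 3.46%.
Employment-population ratio = 169.80 / 309.39 = 54.88%.

Unemployment rate ≈ 3.46%; employment-population ratio ≈ 54.88%.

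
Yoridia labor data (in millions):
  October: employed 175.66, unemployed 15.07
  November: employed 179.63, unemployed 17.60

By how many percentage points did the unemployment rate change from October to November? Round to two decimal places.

The unemployment rate changed by +1.02 percentage points.

October: labor force = 175.66 + 15.07 = 190.73; u = 15.07/190.73 = 7.90%.
November: labor force = 179.63 + 17.60 = 197.23; u = 17.60/197.23 = 8.92%.
Change = 8.92% − 7.90% = +1.02 pp.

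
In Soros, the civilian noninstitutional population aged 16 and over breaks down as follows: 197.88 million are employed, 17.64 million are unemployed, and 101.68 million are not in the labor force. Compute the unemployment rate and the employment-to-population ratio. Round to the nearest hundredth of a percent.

Unemployment rate ≈ 8.18%; employment-population ratio ≈ 62.38%.

Labor force = employed + unemployed = 197.88 + 17.64 = 215.52 million.
Working-age population = 215.52 + 101.68 = 317.20 million.
Unemployment rate = 17.64 / 215.52 = 8.18%.
Employment-population ratio = 197.88 / 317.20 = 62.38%.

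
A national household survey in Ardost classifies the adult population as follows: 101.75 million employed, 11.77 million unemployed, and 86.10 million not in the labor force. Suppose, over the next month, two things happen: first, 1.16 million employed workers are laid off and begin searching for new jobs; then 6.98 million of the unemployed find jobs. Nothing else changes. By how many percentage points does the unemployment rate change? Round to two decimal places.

Initially, labor force = 101.75 + 11.77 = 113.52 million, so u = 11.77/113.52 = 10.37%.
After the first change, employed falls and unemployed rises by 1.16; labor force unchanged → E = 100.59, U = 12.93, labor force = 113.52 million.
After the second change, unemployed falls and employed rises by 6.98; labor force unchanged → E = 107.57, U = 5.95, labor force = 113.52 million.
New unemployment rate = 5.95 / 113.52 = 5.24%.
Change = 5.24% − 10.37% = −5.13 percentage points.

The unemployment rate changes by −5.13 percentage points.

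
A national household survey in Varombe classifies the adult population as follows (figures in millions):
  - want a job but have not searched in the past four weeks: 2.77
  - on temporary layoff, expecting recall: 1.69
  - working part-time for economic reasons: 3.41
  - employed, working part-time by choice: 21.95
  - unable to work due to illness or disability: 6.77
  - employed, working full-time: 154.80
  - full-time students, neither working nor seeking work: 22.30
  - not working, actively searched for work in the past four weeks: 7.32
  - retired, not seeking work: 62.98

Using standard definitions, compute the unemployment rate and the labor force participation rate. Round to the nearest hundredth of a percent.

Unemployment rate ≈ 4.76%; labor force participation rate ≈ 66.61%.

Employed = 3.41 + 21.95 + 154.80 = 180.16 million (anyone who worked, including part-time for economic reasons, counts as employed).
Unemployed = 1.69 + 7.32 = 9.01 million (jobless and actively searching, or on temporary layoff).
Labor force = 180.16 + 9.01 = 189.17 million.
Not in labor force = 2.77 + 6.77 + 22.30 + 62.98 = 94.82 million (those not working and not actively searching are outside the labor force — including those who want a job but have given up searching).
Civilian working-age population = 189.17 + 94.82 = 283.99 million.
Unemployment rate = 9.01 / 189.17 = 4.76%.
Labor force participation rate = 189.17 / 283.99 = 66.61%.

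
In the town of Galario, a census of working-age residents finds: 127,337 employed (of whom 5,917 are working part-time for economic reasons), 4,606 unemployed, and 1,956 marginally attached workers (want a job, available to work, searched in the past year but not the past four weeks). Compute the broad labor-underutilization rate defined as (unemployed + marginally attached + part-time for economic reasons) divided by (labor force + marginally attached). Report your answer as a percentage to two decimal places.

Broad underutilization rate ≈ 9.32%.

Labor force = 127,337 + 4,606 = 131,943.
Numerator = 4,606 + 1,956 + 5,917 = 12,479.
Denominator = 131,943 + 1,956 = 133,899.
Broad rate = 12,479 / 133,899 = 9.32%.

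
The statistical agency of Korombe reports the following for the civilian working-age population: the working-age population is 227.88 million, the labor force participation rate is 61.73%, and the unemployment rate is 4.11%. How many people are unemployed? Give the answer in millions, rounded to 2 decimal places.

About 5.78 million are unemployed.

Labor force = 0.6173 × 227.88 = 140.67 million.
Unemployed = 0.0411 × 140.67 ≈ 5.78 million.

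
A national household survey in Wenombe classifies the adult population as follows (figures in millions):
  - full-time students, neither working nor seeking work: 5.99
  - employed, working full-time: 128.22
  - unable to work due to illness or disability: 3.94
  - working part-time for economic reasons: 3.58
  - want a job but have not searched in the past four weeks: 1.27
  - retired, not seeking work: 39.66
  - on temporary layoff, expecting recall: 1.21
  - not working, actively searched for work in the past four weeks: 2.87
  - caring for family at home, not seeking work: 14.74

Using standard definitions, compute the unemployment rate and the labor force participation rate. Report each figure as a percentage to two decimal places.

Employed = 128.22 + 3.58 = 131.80 million (anyone who worked, including part-time for economic reasons, counts as employed).
Unemployed = 1.21 + 2.87 = 4.08 million (jobless and actively searching, or on temporary layoff).
Labor force = 131.80 + 4.08 = 135.88 million.
Not in labor force = 5.99 + 3.94 + 1.27 + 39.66 + 14.74 = 65.60 million (those not working and not actively searching are outside the labor force — including those who want a job but have given up searching).
Civilian working-age population = 135.88 + 65.60 = 201.48 million.
Unemployment rate = 4.08 / 135.88 = 3.00%.
Labor force participation rate = 135.88 / 201.48 = 67.44%.

Unemployment rate ≈ 3.00%; labor force participation rate ≈ 67.44%.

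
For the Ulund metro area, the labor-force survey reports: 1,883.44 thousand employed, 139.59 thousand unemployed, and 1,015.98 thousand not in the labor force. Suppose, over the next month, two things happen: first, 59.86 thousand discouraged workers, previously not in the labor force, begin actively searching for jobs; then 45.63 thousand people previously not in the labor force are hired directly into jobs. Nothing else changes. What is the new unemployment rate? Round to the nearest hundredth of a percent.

Initially, labor force = 1,883.44 + 139.59 = 2,023.03 thousand, so u = 139.59/2,023.03 = 6.90%.
After the first change, unemployed and labor force both rise by 59.86 → E = 1,883.44, U = 199.45, labor force = 2,082.89 thousand.
After the second change, employed and labor force both rise by 45.63; unemployed unchanged → E = 1,929.07, U = 199.45, labor force = 2,128.52 thousand.
New unemployment rate = 199.45 / 2,128.52 = 9.37%.

New unemployment rate ≈ 9.37%.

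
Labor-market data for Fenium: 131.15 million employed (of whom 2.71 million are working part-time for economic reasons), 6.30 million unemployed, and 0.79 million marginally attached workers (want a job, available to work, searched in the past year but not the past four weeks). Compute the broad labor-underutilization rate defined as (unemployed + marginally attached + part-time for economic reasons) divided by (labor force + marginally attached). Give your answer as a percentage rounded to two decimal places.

Labor force = 131.15 + 6.30 = 137.45 million.
Numerator = 6.30 + 0.79 + 2.71 = 9.80 million.
Denominator = 137.45 + 0.79 = 138.24 million.
Broad rate = 9.80 / 138.24 = 7.09%.

Broad underutilization rate ≈ 7.09%.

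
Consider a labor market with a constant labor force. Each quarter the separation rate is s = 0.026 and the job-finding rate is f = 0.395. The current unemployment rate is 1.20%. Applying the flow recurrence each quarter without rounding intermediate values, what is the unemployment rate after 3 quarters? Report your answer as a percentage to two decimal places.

Unemployment rate after three quarters ≈ 5.21%.

With a fixed labor force, u_{t+1} = u_t + s·(1−u_t) − f·u_t = u_t·(1−s−f) + s.
Here 1−s−f = 0.579 and s = 0.026.
u_1 = 0.012000 × 0.579 + 0.026 = 0.032948.
u_2 = 0.032948 × 0.579 + 0.026 = 0.045077.
u_3 = 0.045077 × 0.579 + 0.026 = 0.052100.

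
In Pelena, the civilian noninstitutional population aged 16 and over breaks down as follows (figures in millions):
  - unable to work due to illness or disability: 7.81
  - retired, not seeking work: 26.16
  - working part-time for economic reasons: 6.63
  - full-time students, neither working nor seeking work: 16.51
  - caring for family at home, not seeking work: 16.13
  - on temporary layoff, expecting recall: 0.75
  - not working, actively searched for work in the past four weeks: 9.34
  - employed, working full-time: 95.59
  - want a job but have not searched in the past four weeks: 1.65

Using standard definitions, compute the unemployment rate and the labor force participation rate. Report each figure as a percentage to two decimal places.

Unemployment rate ≈ 8.98%; labor force participation rate ≈ 62.20%.

Employed = 6.63 + 95.59 = 102.22 million (anyone who worked, including part-time for economic reasons, counts as employed).
Unemployed = 0.75 + 9.34 = 10.09 million (jobless and actively searching, or on temporary layoff).
Labor force = 102.22 + 10.09 = 112.31 million.
Not in labor force = 7.81 + 26.16 + 16.51 + 16.13 + 1.65 = 68.26 million (those not working and not actively searching are outside the labor force — including those who want a job but have given up searching).
Civilian working-age population = 112.31 + 68.26 = 180.57 million.
Unemployment rate = 10.09 / 112.31 = 8.98%.
Labor force participation rate = 112.31 / 180.57 = 62.20%.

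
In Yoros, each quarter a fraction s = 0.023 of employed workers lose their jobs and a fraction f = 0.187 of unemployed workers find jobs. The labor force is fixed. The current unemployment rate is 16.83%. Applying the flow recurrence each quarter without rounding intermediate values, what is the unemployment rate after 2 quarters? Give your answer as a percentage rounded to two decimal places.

Unemployment rate after two quarters ≈ 14.62%.

With a fixed labor force, u_{t+1} = u_t + s·(1−u_t) − f·u_t = u_t·(1−s−f) + s.
Here 1−s−f = 0.790 and s = 0.023.
u_1 = 0.168300 × 0.790 + 0.023 = 0.155957.
u_2 = 0.155957 × 0.790 + 0.023 = 0.146206.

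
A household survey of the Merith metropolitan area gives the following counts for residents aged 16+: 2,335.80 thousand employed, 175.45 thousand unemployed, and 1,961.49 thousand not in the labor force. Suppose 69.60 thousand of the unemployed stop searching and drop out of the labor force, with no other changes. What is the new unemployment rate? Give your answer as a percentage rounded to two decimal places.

Initially, labor force = 2,335.80 + 175.45 = 2,511.25 thousand, so u = 175.45/2,511.25 = 6.99%.
After the change, unemployed and labor force both fall by 69.60 → E = 2,335.80, U = 105.85, labor force = 2,441.65 thousand.
New unemployment rate = 105.85 / 2,441.65 = 4.34%.

New unemployment rate ≈ 4.34%.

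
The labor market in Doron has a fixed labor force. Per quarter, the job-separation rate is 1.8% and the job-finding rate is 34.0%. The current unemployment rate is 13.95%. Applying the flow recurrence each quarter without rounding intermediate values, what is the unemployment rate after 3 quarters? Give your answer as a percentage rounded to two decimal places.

Unemployment rate after three quarters ≈ 7.39%.

With a fixed labor force, u_{t+1} = u_t + s·(1−u_t) − f·u_t = u_t·(1−s−f) + s.
Here 1−s−f = 0.642 and s = 0.018.
u_1 = 0.139500 × 0.642 + 0.018 = 0.107559.
u_2 = 0.107559 × 0.642 + 0.018 = 0.087053.
u_3 = 0.087053 × 0.642 + 0.018 = 0.073888.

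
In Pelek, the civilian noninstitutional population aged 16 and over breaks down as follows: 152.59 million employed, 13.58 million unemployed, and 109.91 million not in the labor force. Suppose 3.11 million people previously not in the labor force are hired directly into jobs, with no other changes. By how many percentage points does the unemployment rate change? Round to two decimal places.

Initially, labor force = 152.59 + 13.58 = 166.17 million, so u = 13.58/166.17 = 8.17%.
After the change, employed and labor force both rise by 3.11; unemployed unchanged → E = 155.70, U = 13.58, labor force = 169.28 million.
New unemployment rate = 13.58 / 169.28 = 8.02%.
Change = 8.02% − 8.17% = −0.15 percentage points.

The unemployment rate changes by −0.15 percentage points.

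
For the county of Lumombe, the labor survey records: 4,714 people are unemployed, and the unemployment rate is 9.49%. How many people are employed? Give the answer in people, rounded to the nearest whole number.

Labor force = U / u = 4,714 / 0.0949 ≈ 49,673.
Employed = labor force − unemployed = 49,673 − 4,714 = 44,959.

About 44,959 are employed.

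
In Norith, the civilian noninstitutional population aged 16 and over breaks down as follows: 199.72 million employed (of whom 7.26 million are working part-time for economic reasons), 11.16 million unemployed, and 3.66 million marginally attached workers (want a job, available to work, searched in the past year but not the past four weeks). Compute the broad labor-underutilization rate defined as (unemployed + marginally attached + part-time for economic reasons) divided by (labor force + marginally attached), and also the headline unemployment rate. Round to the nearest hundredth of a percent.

Labor force = 199.72 + 11.16 = 210.88 million.
Numerator = 11.16 + 3.66 + 7.26 = 22.08 million.
Denominator = 210.88 + 3.66 = 214.54 million.
Broad rate = 22.08 / 214.54 = 10.29%.
Headline unemployment rate = 11.16 / 210.88 = 5.29%.

Broad underutilization rate ≈ 10.29%; headline unemployment rate ≈ 5.29%.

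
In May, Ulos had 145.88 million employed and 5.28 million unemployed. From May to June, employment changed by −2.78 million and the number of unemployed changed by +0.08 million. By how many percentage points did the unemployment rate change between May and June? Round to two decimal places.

The unemployment rate changed by +0.12 percentage points.

May: labor force = 145.88 + 5.28 = 151.16; u = 5.28/151.16 = 3.49%.
June: labor force = 143.10 + 5.36 = 148.46; u = 5.36/148.46 = 3.61%.
Change = 3.61% − 3.49% = +0.12 pp.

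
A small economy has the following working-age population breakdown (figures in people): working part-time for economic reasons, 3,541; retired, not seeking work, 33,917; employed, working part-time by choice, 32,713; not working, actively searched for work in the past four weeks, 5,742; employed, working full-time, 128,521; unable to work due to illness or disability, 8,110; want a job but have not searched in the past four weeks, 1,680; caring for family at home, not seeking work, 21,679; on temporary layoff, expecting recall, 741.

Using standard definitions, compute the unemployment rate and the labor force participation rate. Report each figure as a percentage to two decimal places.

Employed = 3,541 + 32,713 + 128,521 = 164,775 (anyone who worked, including part-time for economic reasons, counts as employed).
Unemployed = 5,742 + 741 = 6,483 (jobless and actively searching, or on temporary layoff).
Labor force = 164,775 + 6,483 = 171,258.
Not in labor force = 33,917 + 8,110 + 1,680 + 21,679 = 65,386 (those not working and not actively searching are outside the labor force — including those who want a job but have given up searching).
Civilian working-age population = 171,258 + 65,386 = 236,644.
Unemployment rate = 6,483 / 171,258 = 3.79%.
Labor force participation rate = 171,258 / 236,644 = 72.37%.

Unemployment rate ≈ 3.79%; labor force participation rate ≈ 72.37%.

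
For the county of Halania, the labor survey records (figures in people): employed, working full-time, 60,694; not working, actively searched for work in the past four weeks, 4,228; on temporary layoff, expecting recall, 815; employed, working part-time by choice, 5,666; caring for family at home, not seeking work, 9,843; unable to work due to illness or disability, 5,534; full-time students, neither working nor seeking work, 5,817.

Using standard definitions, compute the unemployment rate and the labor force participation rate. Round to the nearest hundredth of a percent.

Unemployment rate ≈ 7.06%; labor force participation rate ≈ 77.11%.

Employed = 60,694 + 5,666 = 66,360.
Unemployed = 4,228 + 815 = 5,043 (jobless and actively searching, or on temporary layoff).
Labor force = 66,360 + 5,043 = 71,403.
Not in labor force = 9,843 + 5,534 + 5,817 = 21,194 (those not working and not actively searching are outside the labor force).
Civilian working-age population = 71,403 + 21,194 = 92,597.
Unemployment rate = 5,043 / 71,403 = 7.06%.
Labor force participation rate = 71,403 / 92,597 = 77.11%.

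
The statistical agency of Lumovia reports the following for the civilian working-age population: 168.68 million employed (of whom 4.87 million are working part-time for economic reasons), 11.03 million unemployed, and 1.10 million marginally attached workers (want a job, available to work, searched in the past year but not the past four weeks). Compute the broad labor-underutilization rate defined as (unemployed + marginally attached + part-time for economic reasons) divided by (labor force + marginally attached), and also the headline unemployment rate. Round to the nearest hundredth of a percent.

Labor force = 168.68 + 11.03 = 179.71 million.
Numerator = 11.03 + 1.10 + 4.87 = 17.00 million.
Denominator = 179.71 + 1.10 = 180.81 million.
Broad rate = 17.00 / 180.81 = 9.40%.
Headline unemployment rate = 11.03 / 179.71 = 6.14%.

Broad underutilization rate ≈ 9.40%; headline unemployment rate ≈ 6.14%.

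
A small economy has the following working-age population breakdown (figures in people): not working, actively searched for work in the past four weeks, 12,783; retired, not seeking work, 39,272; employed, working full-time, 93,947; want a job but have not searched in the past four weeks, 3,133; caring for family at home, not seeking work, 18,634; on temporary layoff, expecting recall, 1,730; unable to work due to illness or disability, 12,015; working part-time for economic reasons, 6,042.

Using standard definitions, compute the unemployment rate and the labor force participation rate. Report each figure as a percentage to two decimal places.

Unemployment rate ≈ 12.67%; labor force participation rate ≈ 61.05%.

Employed = 93,947 + 6,042 = 99,989 (anyone who worked, including part-time for economic reasons, counts as employed).
Unemployed = 12,783 + 1,730 = 14,513 (jobless and actively searching, or on temporary layoff).
Labor force = 99,989 + 14,513 = 114,502.
Not in labor force = 39,272 + 3,133 + 18,634 + 12,015 = 73,054 (those not working and not actively searching are outside the labor force — including those who want a job but have given up searching).
Civilian working-age population = 114,502 + 73,054 = 187,556.
Unemployment rate = 14,513 / 114,502 = 12.67%.
Labor force participation rate = 114,502 / 187,556 = 61.05%.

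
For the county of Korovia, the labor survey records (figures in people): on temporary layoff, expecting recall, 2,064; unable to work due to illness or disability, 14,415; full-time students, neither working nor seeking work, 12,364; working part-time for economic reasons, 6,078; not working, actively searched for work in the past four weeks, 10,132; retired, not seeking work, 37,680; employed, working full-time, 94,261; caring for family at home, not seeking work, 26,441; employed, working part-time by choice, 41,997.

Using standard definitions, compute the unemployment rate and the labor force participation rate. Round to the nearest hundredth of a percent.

Employed = 6,078 + 94,261 + 41,997 = 142,336 (anyone who worked, including part-time for economic reasons, counts as employed).
Unemployed = 2,064 + 10,132 = 12,196 (jobless and actively searching, or on temporary layoff).
Labor force = 142,336 + 12,196 = 154,532.
Not in labor force = 14,415 + 12,364 + 37,680 + 26,441 = 90,900 (those not working and not actively searching are outside the labor force).
Civilian working-age population = 154,532 + 90,900 = 245,432.
Unemployment rate = 12,196 / 154,532 = 7.89%.
Labor force participation rate = 154,532 / 245,432 = 62.96%.

Unemployment rate ≈ 7.89%; labor force participation rate ≈ 62.96%.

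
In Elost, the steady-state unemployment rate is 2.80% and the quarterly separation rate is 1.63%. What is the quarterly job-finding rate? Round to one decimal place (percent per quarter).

From u* = s/(s+f): f = s·(1−u)/u.
f = 1.63 × (1 − 0.0280) / 0.0280 = 1.5844 / 0.0280 ≈ 56.6% per quarter.

Job-finding rate ≈ 56.6% per quarter.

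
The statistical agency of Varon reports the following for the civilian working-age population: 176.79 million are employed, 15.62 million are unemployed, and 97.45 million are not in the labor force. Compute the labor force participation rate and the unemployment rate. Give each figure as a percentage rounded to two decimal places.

Labor force participation rate ≈ 66.38%; unemployment rate ≈ 8.12%.

Labor force = employed + unemployed = 176.79 + 15.62 = 192.41 million.
Working-age population = 192.41 + 97.45 = 289.86 million.
Unemployment rate = 15.62 / 192.41 = 8.12%.
Labor force participation rate = 192.41 / 289.86 = 66.38%.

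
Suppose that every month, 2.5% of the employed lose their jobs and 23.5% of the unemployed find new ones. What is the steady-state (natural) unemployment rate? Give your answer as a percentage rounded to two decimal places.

At steady state the flows balance: s·E = f·U, so U/(E+U) = s/(s+f).
u* = 2.5 / (2.5 + 23.5) = 2.5 / 26.00 = 9.62%.

Steady-state unemployment rate ≈ 9.62%.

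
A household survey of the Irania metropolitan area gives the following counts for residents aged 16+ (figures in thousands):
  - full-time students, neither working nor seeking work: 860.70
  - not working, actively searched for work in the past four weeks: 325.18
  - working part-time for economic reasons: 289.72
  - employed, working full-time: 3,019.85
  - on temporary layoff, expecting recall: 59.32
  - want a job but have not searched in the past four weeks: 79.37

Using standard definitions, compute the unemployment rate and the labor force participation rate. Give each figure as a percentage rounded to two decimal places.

Unemployment rate ≈ 10.41%; labor force participation rate ≈ 79.71%.

Employed = 289.72 + 3,019.85 = 3,309.57 thousand (anyone who worked, including part-time for economic reasons, counts as employed).
Unemployed = 325.18 + 59.32 = 384.50 thousand (jobless and actively searching, or on temporary layoff).
Labor force = 3,309.57 + 384.50 = 3,694.07 thousand.
Not in labor force = 860.70 + 79.37 = 940.07 thousand (those not working and not actively searching are outside the labor force — including those who want a job but have given up searching).
Civilian working-age population = 3,694.07 + 940.07 = 4,634.14 thousand.
Unemployment rate = 384.50 / 3,694.07 = 10.41%.
Labor force participation rate = 3,694.07 / 4,634.14 = 79.71%.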